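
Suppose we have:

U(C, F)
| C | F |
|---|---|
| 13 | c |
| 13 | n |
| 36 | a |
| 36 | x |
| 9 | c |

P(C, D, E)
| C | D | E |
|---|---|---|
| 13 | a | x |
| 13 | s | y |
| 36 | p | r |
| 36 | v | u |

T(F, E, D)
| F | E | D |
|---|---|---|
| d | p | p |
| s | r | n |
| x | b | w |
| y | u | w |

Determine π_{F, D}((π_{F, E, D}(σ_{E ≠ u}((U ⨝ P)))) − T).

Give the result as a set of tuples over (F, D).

{(a, p), (c, a), (c, s), (n, a), (n, s), (x, p)}

Joining U and P on C yields {(13, c, a, x), (13, c, s, y), (13, n, a, x), (13, n, s, y), (36, a, p, r), (36, a, v, u), (36, x, p, r), (36, x, v, u)}.
Selection E ≠ u: {(13, c, a, x), (13, c, s, y), (13, n, a, x), (13, n, s, y), (36, a, p, r), (36, x, p, r)}
π[F, E, D]: project onto (F, E, D) → {(a, r, p), (c, x, a), (c, y, s), (n, x, a), (n, y, s), (x, r, p)}
Taking the difference: {(a, r, p), (c, x, a), (c, y, s), (n, x, a), (n, y, s), (x, r, p)}
π[F, D]: project onto (F, D) → {(a, p), (c, a), (c, s), (n, a), (n, s), (x, p)}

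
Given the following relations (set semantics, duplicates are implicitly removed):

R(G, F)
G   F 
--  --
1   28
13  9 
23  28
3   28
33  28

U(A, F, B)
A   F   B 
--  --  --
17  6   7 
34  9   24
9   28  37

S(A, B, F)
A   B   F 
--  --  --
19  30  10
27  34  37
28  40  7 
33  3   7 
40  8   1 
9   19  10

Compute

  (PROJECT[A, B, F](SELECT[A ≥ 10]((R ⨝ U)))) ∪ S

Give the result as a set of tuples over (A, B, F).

{(19, 30, 10), (27, 34, 37), (28, 40, 7), (33, 3, 7), (34, 24, 9), (40, 8, 1), (9, 19, 10)}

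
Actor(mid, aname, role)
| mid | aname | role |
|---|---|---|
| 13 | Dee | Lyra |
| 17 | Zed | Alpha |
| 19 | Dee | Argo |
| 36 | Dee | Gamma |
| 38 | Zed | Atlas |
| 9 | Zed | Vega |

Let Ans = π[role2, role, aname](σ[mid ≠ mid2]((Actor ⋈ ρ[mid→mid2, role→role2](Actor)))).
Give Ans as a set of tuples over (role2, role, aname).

{(Alpha, Atlas, Zed), (Alpha, Vega, Zed), (Argo, Gamma, Dee), (Argo, Lyra, Dee), (Atlas, Alpha, Zed), (Atlas, Vega, Zed), (Gamma, Argo, Dee), (Gamma, Lyra, Dee), (Lyra, Argo, Dee), (Lyra, Gamma, Dee), (Vega, Alpha, Zed), (Vega, Atlas, Zed)}

ρ[mid→mid2, role→role2]: schema becomes (mid2, aname, role2); tuples unchanged.
Actor ⋈ ρ[mid→mid2, role→role2](Actor) (natural join on aname): {(13, Dee, Lyra, 13, Lyra), (13, Dee, Lyra, 19, Argo), (13, Dee, Lyra, 36, Gamma), (17, Zed, Alpha, 17, Alpha), (17, Zed, Alpha, 38, Atlas), (17, Zed, Alpha, 9, Vega), (19, Dee, Argo, 13, Lyra), (19, Dee, Argo, 19, Argo), (19, Dee, Argo, 36, Gamma), (36, Dee, Gamma, 13, Lyra), (36, Dee, Gamma, 19, Argo), (36, Dee, Gamma, 36, Gamma), (38, Zed, Atlas, 17, Alpha), (38, Zed, Atlas, 38, Atlas), (38, Zed, Atlas, 9, Vega), (9, Zed, Vega, 17, Alpha), (9, Zed, Vega, 38, Atlas), (9, Zed, Vega, 9, Vega)}
Apply σ_{mid ≠ mid2}; surviving tuples: {(13, Dee, Lyra, 19, Argo), (13, Dee, Lyra, 36, Gamma), (17, Zed, Alpha, 38, Atlas), (17, Zed, Alpha, 9, Vega), (19, Dee, Argo, 13, Lyra), (19, Dee, Argo, 36, Gamma), (36, Dee, Gamma, 13, Lyra), (36, Dee, Gamma, 19, Argo), (38, Zed, Atlas, 17, Alpha), (38, Zed, Atlas, 9, Vega), (9, Zed, Vega, 17, Alpha), (9, Zed, Vega, 38, Atlas)}
Projecting to role2, role, aname: {(Alpha, Atlas, Zed), (Alpha, Vega, Zed), (Argo, Gamma, Dee), (Argo, Lyra, Dee), (Atlas, Alpha, Zed), (Atlas, Vega, Zed), (Gamma, Argo, Dee), (Gamma, Lyra, Dee), (Lyra, Argo, Dee), (Lyra, Gamma, Dee), (Vega, Alpha, Zed), (Vega, Atlas, Zed)}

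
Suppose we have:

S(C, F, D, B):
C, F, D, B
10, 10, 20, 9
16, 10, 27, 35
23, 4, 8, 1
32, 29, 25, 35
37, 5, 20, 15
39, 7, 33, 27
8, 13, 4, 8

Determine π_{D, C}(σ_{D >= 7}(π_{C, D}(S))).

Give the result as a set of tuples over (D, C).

{(20, 10), (20, 37), (25, 32), (27, 16), (33, 39), (8, 23)}

Projecting to C, D: {(10, 20), (16, 27), (23, 8), (32, 25), (37, 20), (39, 33), (8, 4)}
Apply σ_{D >= 7}; surviving tuples: {(10, 20), (16, 27), (23, 8), (32, 25), (37, 20), (39, 33)}
Projecting to D, C: {(20, 10), (20, 37), (25, 32), (27, 16), (33, 39), (8, 23)}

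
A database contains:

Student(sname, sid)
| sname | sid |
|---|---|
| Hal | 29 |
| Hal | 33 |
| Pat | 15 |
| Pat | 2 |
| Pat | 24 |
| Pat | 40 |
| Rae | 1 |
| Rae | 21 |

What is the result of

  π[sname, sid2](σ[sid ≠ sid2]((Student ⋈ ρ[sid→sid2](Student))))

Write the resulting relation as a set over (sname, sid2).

ρ[sid→sid2]: schema becomes (sname, sid2); tuples unchanged.
Joining Student and ρ[sid→sid2](Student) on sname yields {(Hal, 29, 29), (Hal, 29, 33), (Hal, 33, 29), (Hal, 33, 33), (Pat, 15, 15), (Pat, 15, 2), (Pat, 15, 24), (Pat, 15, 40), (Pat, 2, 15), (Pat, 2, 2), (Pat, 2, 24), (Pat, 2, 40), (Pat, 24, 15), (Pat, 24, 2), (Pat, 24, 24), (Pat, 24, 40), (Pat, 40, 15), (Pat, 40, 2), (Pat, 40, 24), (Pat, 40, 40), (Rae, 1, 1), (Rae, 1, 21), (Rae, 21, 1), (Rae, 21, 21)}.
Filtering on sid ≠ sid2 leaves {(Hal, 29, 33), (Hal, 33, 29), (Pat, 15, 2), (Pat, 15, 24), (Pat, 15, 40), (Pat, 2, 15), (Pat, 2, 24), (Pat, 2, 40), (Pat, 24, 15), (Pat, 24, 2), (Pat, 24, 40), (Pat, 40, 15), (Pat, 40, 2), (Pat, 40, 24), (Rae, 1, 21), (Rae, 21, 1)}.
π_{sname, sid2} gives {(Hal, 29), (Hal, 33), (Pat, 15), (Pat, 2), (Pat, 24), (Pat, 40), (Rae, 1), (Rae, 21)} (8 duplicate(s) eliminated).

{(Hal, 29), (Hal, 33), (Pat, 15), (Pat, 2), (Pat, 24), (Pat, 40), (Rae, 1), (Rae, 21)}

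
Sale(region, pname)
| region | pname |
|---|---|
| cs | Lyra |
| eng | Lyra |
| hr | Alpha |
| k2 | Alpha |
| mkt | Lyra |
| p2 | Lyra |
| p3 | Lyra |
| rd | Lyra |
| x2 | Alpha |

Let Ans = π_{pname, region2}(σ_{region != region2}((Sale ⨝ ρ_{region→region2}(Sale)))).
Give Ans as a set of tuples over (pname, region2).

ρ[region→region2]: schema becomes (region2, pname); tuples unchanged.
Sale ⋈ ρ_{region→region2}(Sale) (natural join on pname): {(cs, Lyra, cs), (cs, Lyra, eng), (cs, Lyra, mkt), (cs, Lyra, p2), (cs, Lyra, p3), (cs, Lyra, rd), (eng, Lyra, cs), (eng, Lyra, eng), (eng, Lyra, mkt), (eng, Lyra, p2), (eng, Lyra, p3), (eng, Lyra, rd), (hr, Alpha, hr), (hr, Alpha, k2), (hr, Alpha, x2), (k2, Alpha, hr), (k2, Alpha, k2), (k2, Alpha, x2), (mkt, Lyra, cs), (mkt, Lyra, eng), (mkt, Lyra, mkt), (mkt, Lyra, p2), (mkt, Lyra, p3), (mkt, Lyra, rd), (p2, Lyra, cs), (p2, Lyra, eng), (p2, Lyra, mkt), (p2, Lyra, p2), (p2, Lyra, p3), (p2, Lyra, rd), (p3, Lyra, cs), (p3, Lyra, eng), (p3, Lyra, mkt), (p3, Lyra, p2), (p3, Lyra, p3), (p3, Lyra, rd), (rd, Lyra, cs), (rd, Lyra, eng), (rd, Lyra, mkt), (rd, Lyra, p2), (rd, Lyra, p3), (rd, Lyra, rd), (x2, Alpha, hr), (x2, Alpha, k2), (x2, Alpha, x2)}
σ[region != region2]: keep tuples satisfying region != region2 → {(cs, Lyra, eng), (cs, Lyra, mkt), (cs, Lyra, p2), (cs, Lyra, p3), (cs, Lyra, rd), (eng, Lyra, cs), (eng, Lyra, mkt), (eng, Lyra, p2), (eng, Lyra, p3), (eng, Lyra, rd), (hr, Alpha, k2), (hr, Alpha, x2), (k2, Alpha, hr), (k2, Alpha, x2), (mkt, Lyra, cs), (mkt, Lyra, eng), (mkt, Lyra, p2), (mkt, Lyra, p3), (mkt, Lyra, rd), (p2, Lyra, cs), (p2, Lyra, eng), (p2, Lyra, mkt), (p2, Lyra, p3), (p2, Lyra, rd), (p3, Lyra, cs), (p3, Lyra, eng), (p3, Lyra, mkt), (p3, Lyra, p2), (p3, Lyra, rd), (rd, Lyra, cs), (rd, Lyra, eng), (rd, Lyra, mkt), (rd, Lyra, p2), (rd, Lyra, p3), (x2, Alpha, hr), (x2, Alpha, k2)}
π_{pname, region2} gives {(Alpha, hr), (Alpha, k2), (Alpha, x2), (Lyra, cs), (Lyra, eng), (Lyra, mkt), (Lyra, p2), (Lyra, p3), (Lyra, rd)} (27 duplicate(s) eliminated).

{(Alpha, hr), (Alpha, k2), (Alpha, x2), (Lyra, cs), (Lyra, eng), (Lyra, mkt), (Lyra, p2), (Lyra, p3), (Lyra, rd)}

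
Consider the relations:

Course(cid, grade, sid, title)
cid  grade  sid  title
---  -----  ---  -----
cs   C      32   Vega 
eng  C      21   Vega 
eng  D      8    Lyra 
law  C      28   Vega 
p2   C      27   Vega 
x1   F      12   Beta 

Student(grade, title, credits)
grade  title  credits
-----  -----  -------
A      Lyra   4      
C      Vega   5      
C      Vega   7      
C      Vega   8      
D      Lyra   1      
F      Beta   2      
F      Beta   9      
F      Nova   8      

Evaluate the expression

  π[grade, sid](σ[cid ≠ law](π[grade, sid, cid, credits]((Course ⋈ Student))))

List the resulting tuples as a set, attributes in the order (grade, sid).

{(C, 21), (C, 27), (C, 32), (D, 8), (F, 12)}

Natural join on grade, title: {(cs, C, 32, Vega, 5), (cs, C, 32, Vega, 7), (cs, C, 32, Vega, 8), (eng, C, 21, Vega, 5), (eng, C, 21, Vega, 7), (eng, C, 21, Vega, 8), (eng, D, 8, Lyra, 1), (law, C, 28, Vega, 5), (law, C, 28, Vega, 7), (law, C, 28, Vega, 8), (p2, C, 27, Vega, 5), (p2, C, 27, Vega, 7), (p2, C, 27, Vega, 8), (x1, F, 12, Beta, 2), (x1, F, 12, Beta, 9)}
π_{grade, sid, cid, credits} gives {(C, 21, eng, 5), (C, 21, eng, 7), (C, 21, eng, 8), (C, 27, p2, 5), (C, 27, p2, 7), (C, 27, p2, 8), (C, 28, law, 5), (C, 28, law, 7), (C, 28, law, 8), (C, 32, cs, 5), (C, 32, cs, 7), (C, 32, cs, 8), (D, 8, eng, 1), (F, 12, x1, 2), (F, 12, x1, 9)}.
σ[cid ≠ law]: keep tuples satisfying cid ≠ law → {(C, 21, eng, 5), (C, 21, eng, 7), (C, 21, eng, 8), (C, 27, p2, 5), (C, 27, p2, 7), (C, 27, p2, 8), (C, 32, cs, 5), (C, 32, cs, 7), (C, 32, cs, 8), (D, 8, eng, 1), (F, 12, x1, 2), (F, 12, x1, 9)}
π_{grade, sid} gives {(C, 21), (C, 27), (C, 32), (D, 8), (F, 12)} (7 duplicate(s) eliminated).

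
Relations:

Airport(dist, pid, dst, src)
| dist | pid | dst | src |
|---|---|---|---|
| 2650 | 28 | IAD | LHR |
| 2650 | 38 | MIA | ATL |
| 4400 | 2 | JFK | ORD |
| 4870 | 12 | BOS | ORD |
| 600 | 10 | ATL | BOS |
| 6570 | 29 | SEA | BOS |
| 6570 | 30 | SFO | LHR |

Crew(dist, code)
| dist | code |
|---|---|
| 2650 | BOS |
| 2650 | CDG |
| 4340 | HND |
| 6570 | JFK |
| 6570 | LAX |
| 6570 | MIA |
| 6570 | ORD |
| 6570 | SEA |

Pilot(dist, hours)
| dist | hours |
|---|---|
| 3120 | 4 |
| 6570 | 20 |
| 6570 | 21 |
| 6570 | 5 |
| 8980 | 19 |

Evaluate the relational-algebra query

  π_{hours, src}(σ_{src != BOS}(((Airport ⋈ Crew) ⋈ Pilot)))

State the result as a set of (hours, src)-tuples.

Joining Airport and Crew on dist yields {(2650, 28, IAD, LHR, BOS), (2650, 28, IAD, LHR, CDG), (2650, 38, MIA, ATL, BOS), (2650, 38, MIA, ATL, CDG), (6570, 29, SEA, BOS, JFK), (6570, 29, SEA, BOS, LAX), (6570, 29, SEA, BOS, MIA), (6570, 29, SEA, BOS, ORD), (6570, 29, SEA, BOS, SEA), (6570, 30, SFO, LHR, JFK), (6570, 30, SFO, LHR, LAX), (6570, 30, SFO, LHR, MIA), (6570, 30, SFO, LHR, ORD), (6570, 30, SFO, LHR, SEA)}.
Joining (Airport ⋈ Crew) and Pilot on dist yields {(6570, 29, SEA, BOS, JFK, 20), (6570, 29, SEA, BOS, JFK, 21), (6570, 29, SEA, BOS, JFK, 5), (6570, 29, SEA, BOS, LAX, 20), (6570, 29, SEA, BOS, LAX, 21), (6570, 29, SEA, BOS, LAX, 5), (6570, 29, SEA, BOS, MIA, 20), (6570, 29, SEA, BOS, MIA, 21), (6570, 29, SEA, BOS, MIA, 5), (6570, 29, SEA, BOS, ORD, 20), (6570, 29, SEA, BOS, ORD, 21), (6570, 29, SEA, BOS, ORD, 5), (6570, 29, SEA, BOS, SEA, 20), (6570, 29, SEA, BOS, SEA, 21), (6570, 29, SEA, BOS, SEA, 5), (6570, 30, SFO, LHR, JFK, 20), (6570, 30, SFO, LHR, JFK, 21), (6570, 30, SFO, LHR, JFK, 5), (6570, 30, SFO, LHR, LAX, 20), (6570, 30, SFO, LHR, LAX, 21), (6570, 30, SFO, LHR, LAX, 5), (6570, 30, SFO, LHR, MIA, 20), (6570, 30, SFO, LHR, MIA, 21), (6570, 30, SFO, LHR, MIA, 5), (6570, 30, SFO, LHR, ORD, 20), (6570, 30, SFO, LHR, ORD, 21), (6570, 30, SFO, LHR, ORD, 5), (6570, 30, SFO, LHR, SEA, 20), (6570, 30, SFO, LHR, SEA, 21), (6570, 30, SFO, LHR, SEA, 5)}.
Apply σ_{src != BOS}; surviving tuples: {(6570, 30, SFO, LHR, JFK, 20), (6570, 30, SFO, LHR, JFK, 21), (6570, 30, SFO, LHR, JFK, 5), (6570, 30, SFO, LHR, LAX, 20), (6570, 30, SFO, LHR, LAX, 21), (6570, 30, SFO, LHR, LAX, 5), (6570, 30, SFO, LHR, MIA, 20), (6570, 30, SFO, LHR, MIA, 21), (6570, 30, SFO, LHR, MIA, 5), (6570, 30, SFO, LHR, ORD, 20), (6570, 30, SFO, LHR, ORD, 21), (6570, 30, SFO, LHR, ORD, 5), (6570, 30, SFO, LHR, SEA, 20), (6570, 30, SFO, LHR, SEA, 21), (6570, 30, SFO, LHR, SEA, 5)}
π[hours, src]: project onto (hours, src) (12 duplicate(s) eliminated) → {(20, LHR), (21, LHR), (5, LHR)}

{(20, LHR), (21, LHR), (5, LHR)}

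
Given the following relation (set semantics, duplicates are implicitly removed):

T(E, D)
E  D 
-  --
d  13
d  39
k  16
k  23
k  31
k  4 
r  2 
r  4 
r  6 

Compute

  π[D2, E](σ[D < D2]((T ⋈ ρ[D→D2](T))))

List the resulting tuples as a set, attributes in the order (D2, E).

ρ[D→D2]: schema becomes (E, D2); tuples unchanged.
Joining T and ρ[D→D2](T) on E yields {(d, 13, 13), (d, 13, 39), (d, 39, 13), (d, 39, 39), (k, 16, 16), (k, 16, 23), (k, 16, 31), (k, 16, 4), (k, 23, 16), (k, 23, 23), (k, 23, 31), (k, 23, 4), (k, 31, 16), (k, 31, 23), (k, 31, 31), (k, 31, 4), (k, 4, 16), (k, 4, 23), (k, 4, 31), (k, 4, 4), (r, 2, 2), (r, 2, 4), (r, 2, 6), (r, 4, 2), (r, 4, 4), (r, 4, 6), (r, 6, 2), (r, 6, 4), (r, 6, 6)}.
Apply σ_{D < D2}; surviving tuples: {(d, 13, 39), (k, 16, 23), (k, 16, 31), (k, 23, 31), (k, 4, 16), (k, 4, 23), (k, 4, 31), (r, 2, 4), (r, 2, 6), (r, 4, 6)}
Keep only column(s) D2, E (4 duplicate(s) eliminated): {(16, k), (23, k), (31, k), (39, d), (4, r), (6, r)}

{(16, k), (23, k), (31, k), (39, d), (4, r), (6, r)}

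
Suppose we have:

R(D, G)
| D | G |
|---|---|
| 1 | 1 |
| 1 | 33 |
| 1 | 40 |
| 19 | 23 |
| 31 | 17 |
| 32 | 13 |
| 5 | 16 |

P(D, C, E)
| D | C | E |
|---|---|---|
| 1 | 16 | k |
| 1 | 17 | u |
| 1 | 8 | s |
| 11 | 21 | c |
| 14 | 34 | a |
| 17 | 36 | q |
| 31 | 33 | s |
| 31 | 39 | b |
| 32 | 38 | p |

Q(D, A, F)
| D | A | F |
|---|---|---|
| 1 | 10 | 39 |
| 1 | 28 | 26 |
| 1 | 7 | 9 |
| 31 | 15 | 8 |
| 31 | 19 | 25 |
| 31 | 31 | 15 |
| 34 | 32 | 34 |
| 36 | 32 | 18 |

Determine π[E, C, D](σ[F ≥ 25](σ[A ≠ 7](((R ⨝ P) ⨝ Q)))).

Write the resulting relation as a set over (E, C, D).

R ⋈ P (natural join on D): {(1, 1, 16, k), (1, 1, 17, u), (1, 1, 8, s), (1, 33, 16, k), (1, 33, 17, u), (1, 33, 8, s), (1, 40, 16, k), (1, 40, 17, u), (1, 40, 8, s), (31, 17, 33, s), (31, 17, 39, b), (32, 13, 38, p)}
(R ⨝ P) ⋈ Q (natural join on D): {(1, 1, 16, k, 10, 39), (1, 1, 16, k, 28, 26), (1, 1, 16, k, 7, 9), (1, 1, 17, u, 10, 39), (1, 1, 17, u, 28, 26), (1, 1, 17, u, 7, 9), (1, 1, 8, s, 10, 39), (1, 1, 8, s, 28, 26), (1, 1, 8, s, 7, 9), (1, 33, 16, k, 10, 39), (1, 33, 16, k, 28, 26), (1, 33, 16, k, 7, 9), (1, 33, 17, u, 10, 39), (1, 33, 17, u, 28, 26), (1, 33, 17, u, 7, 9), (1, 33, 8, s, 10, 39), (1, 33, 8, s, 28, 26), (1, 33, 8, s, 7, 9), (1, 40, 16, k, 10, 39), (1, 40, 16, k, 28, 26), (1, 40, 16, k, 7, 9), (1, 40, 17, u, 10, 39), (1, 40, 17, u, 28, 26), (1, 40, 17, u, 7, 9), (1, 40, 8, s, 10, 39), (1, 40, 8, s, 28, 26), (1, 40, 8, s, 7, 9), (31, 17, 33, s, 15, 8), (31, 17, 33, s, 19, 25), (31, 17, 33, s, 31, 15), (31, 17, 39, b, 15, 8), (31, 17, 39, b, 19, 25), (31, 17, 39, b, 31, 15)}
σ[A ≠ 7]: keep tuples satisfying A ≠ 7 → {(1, 1, 16, k, 10, 39), (1, 1, 16, k, 28, 26), (1, 1, 17, u, 10, 39), (1, 1, 17, u, 28, 26), (1, 1, 8, s, 10, 39), (1, 1, 8, s, 28, 26), (1, 33, 16, k, 10, 39), (1, 33, 16, k, 28, 26), (1, 33, 17, u, 10, 39), (1, 33, 17, u, 28, 26), (1, 33, 8, s, 10, 39), (1, 33, 8, s, 28, 26), (1, 40, 16, k, 10, 39), (1, 40, 16, k, 28, 26), (1, 40, 17, u, 10, 39), (1, 40, 17, u, 28, 26), (1, 40, 8, s, 10, 39), (1, 40, 8, s, 28, 26), (31, 17, 33, s, 15, 8), (31, 17, 33, s, 19, 25), (31, 17, 33, s, 31, 15), (31, 17, 39, b, 15, 8), (31, 17, 39, b, 19, 25), (31, 17, 39, b, 31, 15)}
σ[F ≥ 25]: keep tuples satisfying F ≥ 25 → {(1, 1, 16, k, 10, 39), (1, 1, 16, k, 28, 26), (1, 1, 17, u, 10, 39), (1, 1, 17, u, 28, 26), (1, 1, 8, s, 10, 39), (1, 1, 8, s, 28, 26), (1, 33, 16, k, 10, 39), (1, 33, 16, k, 28, 26), (1, 33, 17, u, 10, 39), (1, 33, 17, u, 28, 26), (1, 33, 8, s, 10, 39), (1, 33, 8, s, 28, 26), (1, 40, 16, k, 10, 39), (1, 40, 16, k, 28, 26), (1, 40, 17, u, 10, 39), (1, 40, 17, u, 28, 26), (1, 40, 8, s, 10, 39), (1, 40, 8, s, 28, 26), (31, 17, 33, s, 19, 25), (31, 17, 39, b, 19, 25)}
Keep only column(s) E, C, D (15 duplicate(s) eliminated): {(b, 39, 31), (k, 16, 1), (s, 33, 31), (s, 8, 1), (u, 17, 1)}

{(b, 39, 31), (k, 16, 1), (s, 33, 31), (s, 8, 1), (u, 17, 1)}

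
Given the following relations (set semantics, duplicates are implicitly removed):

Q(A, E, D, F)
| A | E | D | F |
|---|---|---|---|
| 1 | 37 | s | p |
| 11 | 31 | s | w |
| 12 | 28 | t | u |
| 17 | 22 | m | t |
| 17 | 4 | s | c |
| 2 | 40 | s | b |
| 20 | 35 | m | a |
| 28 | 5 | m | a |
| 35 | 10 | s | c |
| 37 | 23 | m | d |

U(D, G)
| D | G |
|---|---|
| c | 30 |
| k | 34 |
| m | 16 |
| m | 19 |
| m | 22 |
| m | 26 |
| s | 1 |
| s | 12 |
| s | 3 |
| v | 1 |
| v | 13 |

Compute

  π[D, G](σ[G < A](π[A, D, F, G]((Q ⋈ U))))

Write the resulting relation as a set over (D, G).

{(m, 16), (m, 19), (m, 22), (m, 26), (s, 1), (s, 12), (s, 3)}

Joining Q and U on D yields {(1, 37, s, p, 1), (1, 37, s, p, 12), (1, 37, s, p, 3), (11, 31, s, w, 1), (11, 31, s, w, 12), (11, 31, s, w, 3), (17, 22, m, t, 16), (17, 22, m, t, 19), (17, 22, m, t, 22), (17, 22, m, t, 26), (17, 4, s, c, 1), (17, 4, s, c, 12), (17, 4, s, c, 3), (2, 40, s, b, 1), (2, 40, s, b, 12), (2, 40, s, b, 3), (20, 35, m, a, 16), (20, 35, m, a, 19), (20, 35, m, a, 22), (20, 35, m, a, 26), (28, 5, m, a, 16), (28, 5, m, a, 19), (28, 5, m, a, 22), (28, 5, m, a, 26), (35, 10, s, c, 1), (35, 10, s, c, 12), (35, 10, s, c, 3), (37, 23, m, d, 16), (37, 23, m, d, 19), (37, 23, m, d, 22), (37, 23, m, d, 26)}.
π[A, D, F, G]: project onto (A, D, F, G) → {(1, s, p, 1), (1, s, p, 12), (1, s, p, 3), (11, s, w, 1), (11, s, w, 12), (11, s, w, 3), (17, m, t, 16), (17, m, t, 19), (17, m, t, 22), (17, m, t, 26), (17, s, c, 1), (17, s, c, 12), (17, s, c, 3), (2, s, b, 1), (2, s, b, 12), (2, s, b, 3), (20, m, a, 16), (20, m, a, 19), (20, m, a, 22), (20, m, a, 26), (28, m, a, 16), (28, m, a, 19), (28, m, a, 22), (28, m, a, 26), (35, s, c, 1), (35, s, c, 12), (35, s, c, 3), (37, m, d, 16), (37, m, d, 19), (37, m, d, 22), (37, m, d, 26)}
Selection G < A: {(11, s, w, 1), (11, s, w, 3), (17, m, t, 16), (17, s, c, 1), (17, s, c, 12), (17, s, c, 3), (2, s, b, 1), (20, m, a, 16), (20, m, a, 19), (28, m, a, 16), (28, m, a, 19), (28, m, a, 22), (28, m, a, 26), (35, s, c, 1), (35, s, c, 12), (35, s, c, 3), (37, m, d, 16), (37, m, d, 19), (37, m, d, 22), (37, m, d, 26)}
π[D, G]: project onto (D, G) (13 duplicate(s) eliminated) → {(m, 16), (m, 19), (m, 22), (m, 26), (s, 1), (s, 12), (s, 3)}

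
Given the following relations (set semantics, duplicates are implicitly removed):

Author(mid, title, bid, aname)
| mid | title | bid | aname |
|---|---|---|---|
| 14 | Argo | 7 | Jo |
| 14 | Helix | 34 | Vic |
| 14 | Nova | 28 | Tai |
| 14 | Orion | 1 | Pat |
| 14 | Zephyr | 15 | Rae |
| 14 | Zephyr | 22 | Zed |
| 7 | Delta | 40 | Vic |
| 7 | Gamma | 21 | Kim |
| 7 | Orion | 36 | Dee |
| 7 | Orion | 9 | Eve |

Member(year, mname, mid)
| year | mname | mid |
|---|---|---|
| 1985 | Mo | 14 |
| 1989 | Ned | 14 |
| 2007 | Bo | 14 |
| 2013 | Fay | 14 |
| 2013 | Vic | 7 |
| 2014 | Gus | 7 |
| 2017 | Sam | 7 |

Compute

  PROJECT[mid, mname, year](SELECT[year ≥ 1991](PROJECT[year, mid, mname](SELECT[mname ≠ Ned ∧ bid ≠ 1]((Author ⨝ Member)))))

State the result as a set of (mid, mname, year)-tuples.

{(14, Bo, 2007), (14, Fay, 2013), (7, Gus, 2014), (7, Sam, 2017), (7, Vic, 2013)}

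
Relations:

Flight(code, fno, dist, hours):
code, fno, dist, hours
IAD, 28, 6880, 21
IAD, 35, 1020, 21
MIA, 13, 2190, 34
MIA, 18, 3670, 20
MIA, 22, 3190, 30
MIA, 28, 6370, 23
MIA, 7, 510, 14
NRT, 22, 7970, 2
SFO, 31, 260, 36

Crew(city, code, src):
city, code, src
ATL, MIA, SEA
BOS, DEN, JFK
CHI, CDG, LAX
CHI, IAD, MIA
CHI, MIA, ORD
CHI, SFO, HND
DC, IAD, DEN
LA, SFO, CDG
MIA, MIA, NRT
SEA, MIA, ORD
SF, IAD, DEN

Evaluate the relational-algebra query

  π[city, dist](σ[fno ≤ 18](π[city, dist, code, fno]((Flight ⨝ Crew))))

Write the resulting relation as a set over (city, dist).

Natural join on code: {(IAD, 28, 6880, 21, CHI, MIA), (IAD, 28, 6880, 21, DC, DEN), (IAD, 28, 6880, 21, SF, DEN), (IAD, 35, 1020, 21, CHI, MIA), (IAD, 35, 1020, 21, DC, DEN), (IAD, 35, 1020, 21, SF, DEN), (MIA, 13, 2190, 34, ATL, SEA), (MIA, 13, 2190, 34, CHI, ORD), (MIA, 13, 2190, 34, MIA, NRT), (MIA, 13, 2190, 34, SEA, ORD), (MIA, 18, 3670, 20, ATL, SEA), (MIA, 18, 3670, 20, CHI, ORD), (MIA, 18, 3670, 20, MIA, NRT), (MIA, 18, 3670, 20, SEA, ORD), (MIA, 22, 3190, 30, ATL, SEA), (MIA, 22, 3190, 30, CHI, ORD), (MIA, 22, 3190, 30, MIA, NRT), (MIA, 22, 3190, 30, SEA, ORD), (MIA, 28, 6370, 23, ATL, SEA), (MIA, 28, 6370, 23, CHI, ORD), (MIA, 28, 6370, 23, MIA, NRT), (MIA, 28, 6370, 23, SEA, ORD), (MIA, 7, 510, 14, ATL, SEA), (MIA, 7, 510, 14, CHI, ORD), (MIA, 7, 510, 14, MIA, NRT), (MIA, 7, 510, 14, SEA, ORD), (SFO, 31, 260, 36, CHI, HND), (SFO, 31, 260, 36, LA, CDG)}
Keep only column(s) city, dist, code, fno: {(ATL, 2190, MIA, 13), (ATL, 3190, MIA, 22), (ATL, 3670, MIA, 18), (ATL, 510, MIA, 7), (ATL, 6370, MIA, 28), (CHI, 1020, IAD, 35), (CHI, 2190, MIA, 13), (CHI, 260, SFO, 31), (CHI, 3190, MIA, 22), (CHI, 3670, MIA, 18), (CHI, 510, MIA, 7), (CHI, 6370, MIA, 28), (CHI, 6880, IAD, 28), (DC, 1020, IAD, 35), (DC, 6880, IAD, 28), (LA, 260, SFO, 31), (MIA, 2190, MIA, 13), (MIA, 3190, MIA, 22), (MIA, 3670, MIA, 18), (MIA, 510, MIA, 7), (MIA, 6370, MIA, 28), (SEA, 2190, MIA, 13), (SEA, 3190, MIA, 22), (SEA, 3670, MIA, 18), (SEA, 510, MIA, 7), (SEA, 6370, MIA, 28), (SF, 1020, IAD, 35), (SF, 6880, IAD, 28)}
Apply σ_{fno ≤ 18}; surviving tuples: {(ATL, 2190, MIA, 13), (ATL, 3670, MIA, 18), (ATL, 510, MIA, 7), (CHI, 2190, MIA, 13), (CHI, 3670, MIA, 18), (CHI, 510, MIA, 7), (MIA, 2190, MIA, 13), (MIA, 3670, MIA, 18), (MIA, 510, MIA, 7), (SEA, 2190, MIA, 13), (SEA, 3670, MIA, 18), (SEA, 510, MIA, 7)}
Keep only column(s) city, dist: {(ATL, 2190), (ATL, 3670), (ATL, 510), (CHI, 2190), (CHI, 3670), (CHI, 510), (MIA, 2190), (MIA, 3670), (MIA, 510), (SEA, 2190), (SEA, 3670), (SEA, 510)}

{(ATL, 2190), (ATL, 3670), (ATL, 510), (CHI, 2190), (CHI, 3670), (CHI, 510), (MIA, 2190), (MIA, 3670), (MIA, 510), (SEA, 2190), (SEA, 3670), (SEA, 510)}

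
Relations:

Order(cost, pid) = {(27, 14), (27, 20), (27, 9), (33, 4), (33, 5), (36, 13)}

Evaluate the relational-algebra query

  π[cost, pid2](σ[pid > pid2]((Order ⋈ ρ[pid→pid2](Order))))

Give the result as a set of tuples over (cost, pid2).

ρ[pid→pid2]: schema becomes (cost, pid2); tuples unchanged.
Order ⋈ ρ[pid→pid2](Order) (natural join on cost): {(27, 14, 14), (27, 14, 20), (27, 14, 9), (27, 20, 14), (27, 20, 20), (27, 20, 9), (27, 9, 14), (27, 9, 20), (27, 9, 9), (33, 4, 4), (33, 4, 5), (33, 5, 4), (33, 5, 5), (36, 13, 13)}
Apply σ_{pid > pid2}; surviving tuples: {(27, 14, 9), (27, 20, 14), (27, 20, 9), (33, 5, 4)}
Keep only column(s) cost, pid2 (1 duplicate(s) eliminated): {(27, 14), (27, 9), (33, 4)}

{(27, 14), (27, 9), (33, 4)}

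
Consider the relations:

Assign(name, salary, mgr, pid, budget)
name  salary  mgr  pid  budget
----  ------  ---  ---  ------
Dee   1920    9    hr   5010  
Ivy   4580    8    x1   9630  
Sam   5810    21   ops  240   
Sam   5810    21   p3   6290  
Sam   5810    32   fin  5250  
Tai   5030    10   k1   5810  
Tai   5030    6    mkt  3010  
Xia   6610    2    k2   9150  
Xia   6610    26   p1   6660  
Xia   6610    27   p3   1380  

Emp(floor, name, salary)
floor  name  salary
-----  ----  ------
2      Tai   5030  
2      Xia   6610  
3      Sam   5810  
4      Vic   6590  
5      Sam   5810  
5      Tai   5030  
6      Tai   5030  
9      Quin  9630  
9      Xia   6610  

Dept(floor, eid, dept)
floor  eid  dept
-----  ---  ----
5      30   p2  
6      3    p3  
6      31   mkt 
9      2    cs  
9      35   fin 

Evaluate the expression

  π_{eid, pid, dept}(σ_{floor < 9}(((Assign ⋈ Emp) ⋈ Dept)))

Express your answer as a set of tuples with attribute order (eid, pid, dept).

{(3, k1, p3), (3, mkt, p3), (30, fin, p2), (30, k1, p2), (30, mkt, p2), (30, ops, p2), (30, p3, p2), (31, k1, mkt), (31, mkt, mkt)}

Joining Assign and Emp on name, salary yields {(Sam, 5810, 21, ops, 240, 3), (Sam, 5810, 21, ops, 240, 5), (Sam, 5810, 21, p3, 6290, 3), (Sam, 5810, 21, p3, 6290, 5), (Sam, 5810, 32, fin, 5250, 3), (Sam, 5810, 32, fin, 5250, 5), (Tai, 5030, 10, k1, 5810, 2), (Tai, 5030, 10, k1, 5810, 5), (Tai, 5030, 10, k1, 5810, 6), (Tai, 5030, 6, mkt, 3010, 2), (Tai, 5030, 6, mkt, 3010, 5), (Tai, 5030, 6, mkt, 3010, 6), (Xia, 6610, 2, k2, 9150, 2), (Xia, 6610, 2, k2, 9150, 9), (Xia, 6610, 26, p1, 6660, 2), (Xia, 6610, 26, p1, 6660, 9), (Xia, 6610, 27, p3, 1380, 2), (Xia, 6610, 27, p3, 1380, 9)}.
Joining (Assign ⋈ Emp) and Dept on floor yields {(Sam, 5810, 21, ops, 240, 5, 30, p2), (Sam, 5810, 21, p3, 6290, 5, 30, p2), (Sam, 5810, 32, fin, 5250, 5, 30, p2), (Tai, 5030, 10, k1, 5810, 5, 30, p2), (Tai, 5030, 10, k1, 5810, 6, 3, p3), (Tai, 5030, 10, k1, 5810, 6, 31, mkt), (Tai, 5030, 6, mkt, 3010, 5, 30, p2), (Tai, 5030, 6, mkt, 3010, 6, 3, p3), (Tai, 5030, 6, mkt, 3010, 6, 31, mkt), (Xia, 6610, 2, k2, 9150, 9, 2, cs), (Xia, 6610, 2, k2, 9150, 9, 35, fin), (Xia, 6610, 26, p1, 6660, 9, 2, cs), (Xia, 6610, 26, p1, 6660, 9, 35, fin), (Xia, 6610, 27, p3, 1380, 9, 2, cs), (Xia, 6610, 27, p3, 1380, 9, 35, fin)}.
Selection floor < 9: {(Sam, 5810, 21, ops, 240, 5, 30, p2), (Sam, 5810, 21, p3, 6290, 5, 30, p2), (Sam, 5810, 32, fin, 5250, 5, 30, p2), (Tai, 5030, 10, k1, 5810, 5, 30, p2), (Tai, 5030, 10, k1, 5810, 6, 3, p3), (Tai, 5030, 10, k1, 5810, 6, 31, mkt), (Tai, 5030, 6, mkt, 3010, 5, 30, p2), (Tai, 5030, 6, mkt, 3010, 6, 3, p3), (Tai, 5030, 6, mkt, 3010, 6, 31, mkt)}
π[eid, pid, dept]: project onto (eid, pid, dept) → {(3, k1, p3), (3, mkt, p3), (30, fin, p2), (30, k1, p2), (30, mkt, p2), (30, ops, p2), (30, p3, p2), (31, k1, mkt), (31, mkt, mkt)}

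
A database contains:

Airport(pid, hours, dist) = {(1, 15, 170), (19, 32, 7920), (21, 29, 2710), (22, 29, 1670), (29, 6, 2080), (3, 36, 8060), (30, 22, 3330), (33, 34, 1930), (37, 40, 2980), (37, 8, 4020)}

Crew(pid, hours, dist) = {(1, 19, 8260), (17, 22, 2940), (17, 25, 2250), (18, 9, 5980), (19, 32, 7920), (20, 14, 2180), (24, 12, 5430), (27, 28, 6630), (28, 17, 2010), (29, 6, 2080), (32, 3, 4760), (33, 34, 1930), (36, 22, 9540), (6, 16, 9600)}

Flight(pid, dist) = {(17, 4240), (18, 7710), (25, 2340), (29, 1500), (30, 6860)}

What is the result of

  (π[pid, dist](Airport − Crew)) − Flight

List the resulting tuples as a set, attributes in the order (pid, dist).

Taking the difference: {(1, 15, 170), (21, 29, 2710), (22, 29, 1670), (3, 36, 8060), (30, 22, 3330), (37, 40, 2980), (37, 8, 4020)}
π[pid, dist]: project onto (pid, dist) → {(1, 170), (21, 2710), (22, 1670), (3, 8060), (30, 3330), (37, 2980), (37, 4020)}
Taking the difference: {(1, 170), (21, 2710), (22, 1670), (3, 8060), (30, 3330), (37, 2980), (37, 4020)}

{(1, 170), (21, 2710), (22, 1670), (3, 8060), (30, 3330), (37, 2980), (37, 4020)}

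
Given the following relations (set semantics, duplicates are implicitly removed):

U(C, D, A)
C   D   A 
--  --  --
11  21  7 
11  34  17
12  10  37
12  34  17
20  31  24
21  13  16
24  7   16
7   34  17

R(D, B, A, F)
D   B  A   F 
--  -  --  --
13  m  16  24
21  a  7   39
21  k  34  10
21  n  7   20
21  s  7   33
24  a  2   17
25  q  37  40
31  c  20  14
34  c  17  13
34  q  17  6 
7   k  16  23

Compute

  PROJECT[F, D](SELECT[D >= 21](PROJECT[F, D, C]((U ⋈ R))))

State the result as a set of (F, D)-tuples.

Joining U and R on D, A yields {(11, 21, 7, a, 39), (11, 21, 7, n, 20), (11, 21, 7, s, 33), (11, 34, 17, c, 13), (11, 34, 17, q, 6), (12, 34, 17, c, 13), (12, 34, 17, q, 6), (21, 13, 16, m, 24), (24, 7, 16, k, 23), (7, 34, 17, c, 13), (7, 34, 17, q, 6)}.
Keep only column(s) F, D, C: {(13, 34, 11), (13, 34, 12), (13, 34, 7), (20, 21, 11), (23, 7, 24), (24, 13, 21), (33, 21, 11), (39, 21, 11), (6, 34, 11), (6, 34, 12), (6, 34, 7)}
Selection D >= 21: {(13, 34, 11), (13, 34, 12), (13, 34, 7), (20, 21, 11), (33, 21, 11), (39, 21, 11), (6, 34, 11), (6, 34, 12), (6, 34, 7)}
Keep only column(s) F, D (4 duplicate(s) eliminated): {(13, 34), (20, 21), (33, 21), (39, 21), (6, 34)}

{(13, 34), (20, 21), (33, 21), (39, 21), (6, 34)}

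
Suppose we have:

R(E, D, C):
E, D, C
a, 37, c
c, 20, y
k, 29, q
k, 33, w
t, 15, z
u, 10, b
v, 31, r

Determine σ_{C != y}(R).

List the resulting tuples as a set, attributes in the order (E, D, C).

{(a, 37, c), (k, 29, q), (k, 33, w), (t, 15, z), (u, 10, b), (v, 31, r)}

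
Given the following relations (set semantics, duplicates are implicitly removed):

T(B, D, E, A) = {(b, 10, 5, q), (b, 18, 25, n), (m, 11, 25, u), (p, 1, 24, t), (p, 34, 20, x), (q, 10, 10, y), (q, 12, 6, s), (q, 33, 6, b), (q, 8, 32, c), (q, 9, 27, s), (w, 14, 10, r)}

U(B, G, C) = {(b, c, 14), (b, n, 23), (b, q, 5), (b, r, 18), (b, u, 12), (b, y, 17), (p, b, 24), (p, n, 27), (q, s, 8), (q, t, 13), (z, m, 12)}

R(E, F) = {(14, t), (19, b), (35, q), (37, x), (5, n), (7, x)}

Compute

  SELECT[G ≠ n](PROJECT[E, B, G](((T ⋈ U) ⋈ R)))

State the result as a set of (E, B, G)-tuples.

{(5, b, c), (5, b, q), (5, b, r), (5, b, u), (5, b, y)}

Joining T and U on B yields {(b, 10, 5, q, c, 14), (b, 10, 5, q, n, 23), (b, 10, 5, q, q, 5), (b, 10, 5, q, r, 18), (b, 10, 5, q, u, 12), (b, 10, 5, q, y, 17), (b, 18, 25, n, c, 14), (b, 18, 25, n, n, 23), (b, 18, 25, n, q, 5), (b, 18, 25, n, r, 18), (b, 18, 25, n, u, 12), (b, 18, 25, n, y, 17), (p, 1, 24, t, b, 24), (p, 1, 24, t, n, 27), (p, 34, 20, x, b, 24), (p, 34, 20, x, n, 27), (q, 10, 10, y, s, 8), (q, 10, 10, y, t, 13), (q, 12, 6, s, s, 8), (q, 12, 6, s, t, 13), (q, 33, 6, b, s, 8), (q, 33, 6, b, t, 13), (q, 8, 32, c, s, 8), (q, 8, 32, c, t, 13), (q, 9, 27, s, s, 8), (q, 9, 27, s, t, 13)}.
Joining (T ⋈ U) and R on E yields {(b, 10, 5, q, c, 14, n), (b, 10, 5, q, n, 23, n), (b, 10, 5, q, q, 5, n), (b, 10, 5, q, r, 18, n), (b, 10, 5, q, u, 12, n), (b, 10, 5, q, y, 17, n)}.
Keep only column(s) E, B, G: {(5, b, c), (5, b, n), (5, b, q), (5, b, r), (5, b, u), (5, b, y)}
σ[G ≠ n]: keep tuples satisfying G ≠ n → {(5, b, c), (5, b, q), (5, b, r), (5, b, u), (5, b, y)}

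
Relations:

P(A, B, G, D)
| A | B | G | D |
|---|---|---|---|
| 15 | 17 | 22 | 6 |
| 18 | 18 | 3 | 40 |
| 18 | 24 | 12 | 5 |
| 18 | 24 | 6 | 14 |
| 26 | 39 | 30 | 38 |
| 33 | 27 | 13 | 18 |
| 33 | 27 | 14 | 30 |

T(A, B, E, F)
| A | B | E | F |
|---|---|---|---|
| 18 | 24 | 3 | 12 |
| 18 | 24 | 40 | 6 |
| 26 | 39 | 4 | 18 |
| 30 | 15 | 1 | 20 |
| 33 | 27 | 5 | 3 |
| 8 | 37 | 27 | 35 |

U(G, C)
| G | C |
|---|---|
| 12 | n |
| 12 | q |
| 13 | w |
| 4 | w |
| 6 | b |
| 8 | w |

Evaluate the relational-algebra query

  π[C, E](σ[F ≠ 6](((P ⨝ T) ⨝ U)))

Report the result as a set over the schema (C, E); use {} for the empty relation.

{(b, 3), (n, 3), (q, 3), (w, 5)}

Natural join on A, B: {(18, 24, 12, 5, 3, 12), (18, 24, 12, 5, 40, 6), (18, 24, 6, 14, 3, 12), (18, 24, 6, 14, 40, 6), (26, 39, 30, 38, 4, 18), (33, 27, 13, 18, 5, 3), (33, 27, 14, 30, 5, 3)}
Natural join on G: {(18, 24, 12, 5, 3, 12, n), (18, 24, 12, 5, 3, 12, q), (18, 24, 12, 5, 40, 6, n), (18, 24, 12, 5, 40, 6, q), (18, 24, 6, 14, 3, 12, b), (18, 24, 6, 14, 40, 6, b), (33, 27, 13, 18, 5, 3, w)}
Apply σ_{F ≠ 6}; surviving tuples: {(18, 24, 12, 5, 3, 12, n), (18, 24, 12, 5, 3, 12, q), (18, 24, 6, 14, 3, 12, b), (33, 27, 13, 18, 5, 3, w)}
Projecting to C, E: {(b, 3), (n, 3), (q, 3), (w, 5)}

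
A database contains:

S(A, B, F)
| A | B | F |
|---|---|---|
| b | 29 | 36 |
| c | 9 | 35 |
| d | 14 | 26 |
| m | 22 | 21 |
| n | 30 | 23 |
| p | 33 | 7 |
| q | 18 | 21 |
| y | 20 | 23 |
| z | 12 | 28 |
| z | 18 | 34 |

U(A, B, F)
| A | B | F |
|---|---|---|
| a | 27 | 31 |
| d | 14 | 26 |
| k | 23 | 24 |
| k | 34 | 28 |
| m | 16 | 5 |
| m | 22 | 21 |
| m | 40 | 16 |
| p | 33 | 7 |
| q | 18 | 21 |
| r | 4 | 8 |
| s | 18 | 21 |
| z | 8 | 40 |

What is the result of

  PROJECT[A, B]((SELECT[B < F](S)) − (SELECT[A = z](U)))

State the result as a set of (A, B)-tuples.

{(b, 29), (c, 9), (d, 14), (q, 18), (y, 20), (z, 12), (z, 18)}

Apply σ_{B < F}; surviving tuples: {(b, 29, 36), (c, 9, 35), (d, 14, 26), (q, 18, 21), (y, 20, 23), (z, 12, 28), (z, 18, 34)}
Apply σ_{A = z}; surviving tuples: {(z, 8, 40)}
Difference: {(b, 29, 36), (c, 9, 35), (d, 14, 26), (q, 18, 21), (y, 20, 23), (z, 12, 28), (z, 18, 34)} with {(z, 8, 40)} → {(b, 29, 36), (c, 9, 35), (d, 14, 26), (q, 18, 21), (y, 20, 23), (z, 12, 28), (z, 18, 34)}
π_{A, B} gives {(b, 29), (c, 9), (d, 14), (q, 18), (y, 20), (z, 12), (z, 18)}.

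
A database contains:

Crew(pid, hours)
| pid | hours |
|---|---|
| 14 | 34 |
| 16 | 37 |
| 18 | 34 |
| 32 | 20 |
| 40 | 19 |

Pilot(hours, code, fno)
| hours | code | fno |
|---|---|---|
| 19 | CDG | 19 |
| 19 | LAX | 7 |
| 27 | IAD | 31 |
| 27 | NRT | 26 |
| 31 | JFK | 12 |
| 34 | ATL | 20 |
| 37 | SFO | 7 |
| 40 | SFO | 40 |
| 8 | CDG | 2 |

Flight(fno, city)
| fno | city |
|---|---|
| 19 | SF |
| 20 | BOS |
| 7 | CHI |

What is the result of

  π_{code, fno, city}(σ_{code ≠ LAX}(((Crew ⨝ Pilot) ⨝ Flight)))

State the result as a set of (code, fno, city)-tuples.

{(ATL, 20, BOS), (CDG, 19, SF), (SFO, 7, CHI)}

Crew ⋈ Pilot (natural join on hours): {(14, 34, ATL, 20), (16, 37, SFO, 7), (18, 34, ATL, 20), (40, 19, CDG, 19), (40, 19, LAX, 7)}
(Crew ⨝ Pilot) ⋈ Flight (natural join on fno): {(14, 34, ATL, 20, BOS), (16, 37, SFO, 7, CHI), (18, 34, ATL, 20, BOS), (40, 19, CDG, 19, SF), (40, 19, LAX, 7, CHI)}
Filtering on code ≠ LAX leaves {(14, 34, ATL, 20, BOS), (16, 37, SFO, 7, CHI), (18, 34, ATL, 20, BOS), (40, 19, CDG, 19, SF)}.
Keep only column(s) code, fno, city (1 duplicate(s) eliminated): {(ATL, 20, BOS), (CDG, 19, SF), (SFO, 7, CHI)}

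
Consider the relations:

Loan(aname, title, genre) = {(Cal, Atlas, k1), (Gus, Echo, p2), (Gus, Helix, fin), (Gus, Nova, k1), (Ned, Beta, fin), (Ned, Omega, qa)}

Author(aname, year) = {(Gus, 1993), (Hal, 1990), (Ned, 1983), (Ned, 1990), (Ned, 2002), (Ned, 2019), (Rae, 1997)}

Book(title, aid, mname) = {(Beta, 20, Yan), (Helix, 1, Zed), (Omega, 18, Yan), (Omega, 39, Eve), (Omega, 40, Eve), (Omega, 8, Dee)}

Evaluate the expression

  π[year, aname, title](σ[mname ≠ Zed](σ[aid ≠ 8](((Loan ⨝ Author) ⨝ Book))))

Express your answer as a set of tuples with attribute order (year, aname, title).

Joining Loan and Author on aname yields {(Gus, Echo, p2, 1993), (Gus, Helix, fin, 1993), (Gus, Nova, k1, 1993), (Ned, Beta, fin, 1983), (Ned, Beta, fin, 1990), (Ned, Beta, fin, 2002), (Ned, Beta, fin, 2019), (Ned, Omega, qa, 1983), (Ned, Omega, qa, 1990), (Ned, Omega, qa, 2002), (Ned, Omega, qa, 2019)}.
Joining (Loan ⨝ Author) and Book on title yields {(Gus, Helix, fin, 1993, 1, Zed), (Ned, Beta, fin, 1983, 20, Yan), (Ned, Beta, fin, 1990, 20, Yan), (Ned, Beta, fin, 2002, 20, Yan), (Ned, Beta, fin, 2019, 20, Yan), (Ned, Omega, qa, 1983, 18, Yan), (Ned, Omega, qa, 1983, 39, Eve), (Ned, Omega, qa, 1983, 40, Eve), (Ned, Omega, qa, 1983, 8, Dee), (Ned, Omega, qa, 1990, 18, Yan), (Ned, Omega, qa, 1990, 39, Eve), (Ned, Omega, qa, 1990, 40, Eve), (Ned, Omega, qa, 1990, 8, Dee), (Ned, Omega, qa, 2002, 18, Yan), (Ned, Omega, qa, 2002, 39, Eve), (Ned, Omega, qa, 2002, 40, Eve), (Ned, Omega, qa, 2002, 8, Dee), (Ned, Omega, qa, 2019, 18, Yan), (Ned, Omega, qa, 2019, 39, Eve), (Ned, Omega, qa, 2019, 40, Eve), (Ned, Omega, qa, 2019, 8, Dee)}.
Filtering on aid ≠ 8 leaves {(Gus, Helix, fin, 1993, 1, Zed), (Ned, Beta, fin, 1983, 20, Yan), (Ned, Beta, fin, 1990, 20, Yan), (Ned, Beta, fin, 2002, 20, Yan), (Ned, Beta, fin, 2019, 20, Yan), (Ned, Omega, qa, 1983, 18, Yan), (Ned, Omega, qa, 1983, 39, Eve), (Ned, Omega, qa, 1983, 40, Eve), (Ned, Omega, qa, 1990, 18, Yan), (Ned, Omega, qa, 1990, 39, Eve), (Ned, Omega, qa, 1990, 40, Eve), (Ned, Omega, qa, 2002, 18, Yan), (Ned, Omega, qa, 2002, 39, Eve), (Ned, Omega, qa, 2002, 40, Eve), (Ned, Omega, qa, 2019, 18, Yan), (Ned, Omega, qa, 2019, 39, Eve), (Ned, Omega, qa, 2019, 40, Eve)}.
Filtering on mname ≠ Zed leaves {(Ned, Beta, fin, 1983, 20, Yan), (Ned, Beta, fin, 1990, 20, Yan), (Ned, Beta, fin, 2002, 20, Yan), (Ned, Beta, fin, 2019, 20, Yan), (Ned, Omega, qa, 1983, 18, Yan), (Ned, Omega, qa, 1983, 39, Eve), (Ned, Omega, qa, 1983, 40, Eve), (Ned, Omega, qa, 1990, 18, Yan), (Ned, Omega, qa, 1990, 39, Eve), (Ned, Omega, qa, 1990, 40, Eve), (Ned, Omega, qa, 2002, 18, Yan), (Ned, Omega, qa, 2002, 39, Eve), (Ned, Omega, qa, 2002, 40, Eve), (Ned, Omega, qa, 2019, 18, Yan), (Ned, Omega, qa, 2019, 39, Eve), (Ned, Omega, qa, 2019, 40, Eve)}.
Projecting to year, aname, title (8 duplicate(s) eliminated): {(1983, Ned, Beta), (1983, Ned, Omega), (1990, Ned, Beta), (1990, Ned, Omega), (2002, Ned, Beta), (2002, Ned, Omega), (2019, Ned, Beta), (2019, Ned, Omega)}

{(1983, Ned, Beta), (1983, Ned, Omega), (1990, Ned, Beta), (1990, Ned, Omega), (2002, Ned, Beta), (2002, Ned, Omega), (2019, Ned, Beta), (2019, Ned, Omega)}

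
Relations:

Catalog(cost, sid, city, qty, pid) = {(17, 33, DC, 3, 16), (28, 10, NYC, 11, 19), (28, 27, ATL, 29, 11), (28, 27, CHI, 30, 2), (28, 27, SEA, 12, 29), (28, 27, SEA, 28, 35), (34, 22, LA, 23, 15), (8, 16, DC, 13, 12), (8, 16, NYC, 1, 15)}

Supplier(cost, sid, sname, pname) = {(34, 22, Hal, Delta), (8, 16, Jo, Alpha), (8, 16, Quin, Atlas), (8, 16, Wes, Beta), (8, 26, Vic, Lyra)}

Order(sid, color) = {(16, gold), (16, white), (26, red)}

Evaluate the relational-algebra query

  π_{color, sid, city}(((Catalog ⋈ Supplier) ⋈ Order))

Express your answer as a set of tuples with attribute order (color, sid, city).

{(gold, 16, DC), (gold, 16, NYC), (white, 16, DC), (white, 16, NYC)}

Natural join on cost, sid: {(34, 22, LA, 23, 15, Hal, Delta), (8, 16, DC, 13, 12, Jo, Alpha), (8, 16, DC, 13, 12, Quin, Atlas), (8, 16, DC, 13, 12, Wes, Beta), (8, 16, NYC, 1, 15, Jo, Alpha), (8, 16, NYC, 1, 15, Quin, Atlas), (8, 16, NYC, 1, 15, Wes, Beta)}
Natural join on sid: {(8, 16, DC, 13, 12, Jo, Alpha, gold), (8, 16, DC, 13, 12, Jo, Alpha, white), (8, 16, DC, 13, 12, Quin, Atlas, gold), (8, 16, DC, 13, 12, Quin, Atlas, white), (8, 16, DC, 13, 12, Wes, Beta, gold), (8, 16, DC, 13, 12, Wes, Beta, white), (8, 16, NYC, 1, 15, Jo, Alpha, gold), (8, 16, NYC, 1, 15, Jo, Alpha, white), (8, 16, NYC, 1, 15, Quin, Atlas, gold), (8, 16, NYC, 1, 15, Quin, Atlas, white), (8, 16, NYC, 1, 15, Wes, Beta, gold), (8, 16, NYC, 1, 15, Wes, Beta, white)}
π_{color, sid, city} gives {(gold, 16, DC), (gold, 16, NYC), (white, 16, DC), (white, 16, NYC)} (8 duplicate(s) eliminated).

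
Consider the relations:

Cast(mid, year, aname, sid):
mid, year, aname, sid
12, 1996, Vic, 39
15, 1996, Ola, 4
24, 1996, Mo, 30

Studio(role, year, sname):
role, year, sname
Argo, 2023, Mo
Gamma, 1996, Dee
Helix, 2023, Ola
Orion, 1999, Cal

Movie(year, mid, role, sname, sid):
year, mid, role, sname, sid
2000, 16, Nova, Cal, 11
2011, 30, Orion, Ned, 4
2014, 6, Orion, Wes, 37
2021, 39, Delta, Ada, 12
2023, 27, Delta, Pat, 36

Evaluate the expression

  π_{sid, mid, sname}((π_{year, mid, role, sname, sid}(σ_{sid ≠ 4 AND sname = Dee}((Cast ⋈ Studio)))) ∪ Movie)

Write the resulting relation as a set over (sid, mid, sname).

{(11, 16, Cal), (12, 39, Ada), (30, 24, Dee), (36, 27, Pat), (37, 6, Wes), (39, 12, Dee), (4, 30, Ned)}

Cast ⋈ Studio (natural join on year): {(12, 1996, Vic, 39, Gamma, Dee), (15, 1996, Ola, 4, Gamma, Dee), (24, 1996, Mo, 30, Gamma, Dee)}
σ[sid ≠ 4 AND sname = Dee]: keep tuples satisfying sid ≠ 4 AND sname = Dee → {(12, 1996, Vic, 39, Gamma, Dee), (24, 1996, Mo, 30, Gamma, Dee)}
Keep only column(s) year, mid, role, sname, sid: {(1996, 12, Gamma, Dee, 39), (1996, 24, Gamma, Dee, 30)}
Set union of the two operands is {(1996, 12, Gamma, Dee, 39), (1996, 24, Gamma, Dee, 30), (2000, 16, Nova, Cal, 11), (2011, 30, Orion, Ned, 4), (2014, 6, Orion, Wes, 37), (2021, 39, Delta, Ada, 12), (2023, 27, Delta, Pat, 36)}.
Keep only column(s) sid, mid, sname: {(11, 16, Cal), (12, 39, Ada), (30, 24, Dee), (36, 27, Pat), (37, 6, Wes), (39, 12, Dee), (4, 30, Ned)}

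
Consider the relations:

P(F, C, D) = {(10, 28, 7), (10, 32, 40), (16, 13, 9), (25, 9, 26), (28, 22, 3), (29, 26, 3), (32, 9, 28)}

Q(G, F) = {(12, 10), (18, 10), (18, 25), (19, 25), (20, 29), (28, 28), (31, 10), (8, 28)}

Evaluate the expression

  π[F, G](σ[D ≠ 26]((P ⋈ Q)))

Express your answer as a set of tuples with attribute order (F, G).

Joining P and Q on F yields {(10, 28, 7, 12), (10, 28, 7, 18), (10, 28, 7, 31), (10, 32, 40, 12), (10, 32, 40, 18), (10, 32, 40, 31), (25, 9, 26, 18), (25, 9, 26, 19), (28, 22, 3, 28), (28, 22, 3, 8), (29, 26, 3, 20)}.
Filtering on D ≠ 26 leaves {(10, 28, 7, 12), (10, 28, 7, 18), (10, 28, 7, 31), (10, 32, 40, 12), (10, 32, 40, 18), (10, 32, 40, 31), (28, 22, 3, 28), (28, 22, 3, 8), (29, 26, 3, 20)}.
π_{F, G} gives {(10, 12), (10, 18), (10, 31), (28, 28), (28, 8), (29, 20)} (3 duplicate(s) eliminated).

{(10, 12), (10, 18), (10, 31), (28, 28), (28, 8), (29, 20)}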